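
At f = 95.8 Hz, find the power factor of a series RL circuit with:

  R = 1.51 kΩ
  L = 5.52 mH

Step 1 — Angular frequency: ω = 2π·f = 2π·95.8 = 601.9 rad/s.
Step 2 — Component impedances:
  R: Z = R = 1510 Ω
  L: Z = jωL = j·601.9·0.00552 = 0 + j3.323 Ω
Step 3 — Series combination: Z_total = R + L = 1510 + j3.323 Ω = 1510∠0.1° Ω.
Step 4 — Power factor: PF = cos(φ) = Re(Z)/|Z| = 1510/1510 = 1.
Step 5 — Type: Im(Z) = 3.323 ⇒ lagging (phase φ = 0.1°).

PF = 1 (lagging, φ = 0.1°)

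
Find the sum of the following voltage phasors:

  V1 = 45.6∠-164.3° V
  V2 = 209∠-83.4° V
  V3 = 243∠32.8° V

Step 1 — Convert each phasor to rectangular form:
  V1 = 45.6·(cos(-164.3°) + j·sin(-164.3°)) = -43.9 - j12.34 V
  V2 = 209·(cos(-83.4°) + j·sin(-83.4°)) = 24.02 - j207.6 V
  V3 = 243·(cos(32.8°) + j·sin(32.8°)) = 204.3 + j131.6 V
Step 2 — Sum components: V_total = 184.4 - j88.32 V.
Step 3 — Convert to polar: |V_total| = 204.4 V, ∠V_total = -25.6°.

V_total = 204.4∠-25.6° V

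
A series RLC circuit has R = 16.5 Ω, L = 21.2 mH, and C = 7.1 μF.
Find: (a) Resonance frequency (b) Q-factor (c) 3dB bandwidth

Step 1 — Resonance: ω₀ = 1/√(LC) = 1/√(0.0212·7.1e-06) = 2578 rad/s.
Step 2 — f₀ = ω₀/(2π) = 410.2 Hz.
Step 3 — Series Q: Q = ω₀L/R = 2578·0.0212/16.5 = 3.312.
Step 4 — Bandwidth: Δω = ω₀/Q = 778.3 rad/s; BW = Δω/(2π) = 123.9 Hz.

(a) f₀ = 410.2 Hz  (b) Q = 3.312  (c) BW = 123.9 Hz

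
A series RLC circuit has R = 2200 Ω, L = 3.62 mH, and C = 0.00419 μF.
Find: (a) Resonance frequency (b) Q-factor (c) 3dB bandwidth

Step 1 — Resonance condition Im(Z)=0 gives ω₀ = 1/√(LC).
Step 2 — ω₀ = 1/√(0.00362·4.19e-09) = 2.568e+05 rad/s.
Step 3 — f₀ = ω₀/(2π) = 4.087e+04 Hz.
Step 4 — Series Q: Q = ω₀L/R = 2.568e+05·0.00362/2200 = 0.4225.
Step 5 — 3dB bandwidth: Δω = ω₀/Q = 6.077e+05 rad/s; BW = Δω/(2π) = 9.672e+04 Hz.

(a) f₀ = 4.087e+04 Hz  (b) Q = 0.4225  (c) BW = 9.672e+04 Hz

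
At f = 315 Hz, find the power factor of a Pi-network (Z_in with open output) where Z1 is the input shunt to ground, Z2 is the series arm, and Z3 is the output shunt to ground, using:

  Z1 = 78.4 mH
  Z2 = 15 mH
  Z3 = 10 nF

Step 1 — Angular frequency: ω = 2π·f = 2π·315 = 1979 rad/s.
Step 2 — Component impedances:
  Z1: Z = jωL = j·1979·0.0784 = 0 + j155.2 Ω
  Z2: Z = jωL = j·1979·0.015 = 0 + j29.69 Ω
  Z3: Z = 1/(jωC) = -j/(ω·C) = 0 - j5.053e+04 Ω
Step 3 — With open output, the series arm Z2 and the output shunt Z3 appear in series to ground: Z2 + Z3 = 0 - j5.05e+04 Ω.
Step 4 — Parallel with input shunt Z1: Z_in = Z1 || (Z2 + Z3) = 0 + j155.6 Ω = 155.6∠90.0° Ω.
Step 5 — Power factor: PF = cos(φ) = Re(Z)/|Z| = -0/155.6 = -0.
Step 6 — Type: Im(Z) = 155.6 ⇒ lagging (phase φ = 90.0°).

PF = -0 (lagging, φ = 90.0°)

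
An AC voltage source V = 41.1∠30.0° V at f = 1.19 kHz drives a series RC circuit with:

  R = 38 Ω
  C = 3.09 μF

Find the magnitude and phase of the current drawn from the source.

Step 1 — Angular frequency: ω = 2π·f = 2π·1190 = 7477 rad/s.
Step 2 — Component impedances:
  R: Z = R = 38 Ω
  C: Z = 1/(jωC) = -j/(ω·C) = 0 - j43.28 Ω
Step 3 — Series combination: Z_total = R + C = 38 - j43.28 Ω = 57.6∠-48.7° Ω.
Step 4 — Source phasor: V = 41.1∠30.0° V = 35.59 + j20.55 V.
Step 5 — Ohm's law: I = V / Z_total = (35.59 + j20.55) / (38 - j43.28) = 0.1396 + j0.6998 A.
Step 6 — Convert to polar: |I| = 0.7136 A, ∠I = 78.7°.

I = 0.7136∠78.7° A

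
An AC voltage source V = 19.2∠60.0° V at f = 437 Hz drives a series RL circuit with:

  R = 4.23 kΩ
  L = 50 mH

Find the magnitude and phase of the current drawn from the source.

Step 1 — Angular frequency: ω = 2π·f = 2π·437 = 2746 rad/s.
Step 2 — Component impedances:
  R: Z = R = 4230 Ω
  L: Z = jωL = j·2746·0.05 = 0 + j137.3 Ω
Step 3 — Series combination: Z_total = R + L = 4230 + j137.3 Ω = 4232∠1.9° Ω.
Step 4 — Source phasor: V = 19.2∠60.0° V = 9.6 + j16.63 V.
Step 5 — Ohm's law: I = V / Z_total = (9.6 + j16.63) / (4230 + j137.3) = 0.002395 + j0.003853 A.
Step 6 — Convert to polar: |I| = 0.004537 A, ∠I = 58.1°.

I = 0.004537∠58.1° A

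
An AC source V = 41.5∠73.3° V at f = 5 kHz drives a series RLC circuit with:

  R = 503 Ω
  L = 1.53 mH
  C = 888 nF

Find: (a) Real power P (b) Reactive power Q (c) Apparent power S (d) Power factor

Step 1 — Angular frequency: ω = 2π·f = 2π·5000 = 3.142e+04 rad/s.
Step 2 — Component impedances:
  R: Z = R = 503 Ω
  L: Z = jωL = j·3.142e+04·0.00153 = 0 + j48.07 Ω
  C: Z = 1/(jωC) = -j/(ω·C) = 0 - j35.85 Ω
Step 3 — Series combination: Z_total = R + L + C = 503 + j12.22 Ω = 503.1∠1.4° Ω.
Step 4 — Source phasor: V = 41.5∠73.3° V = 11.93 + j39.75 V.
Step 5 — Current: I = V / Z = 0.02561 + j0.0784 A = 0.08248∠71.9° A.
Step 6 — Complex power: S = V·I* = 3.422 + j0.08314 VA.
Step 7 — Real power: P = Re(S) = 3.422 W.
Step 8 — Reactive power: Q = Im(S) = 0.08314 VAR.
Step 9 — Apparent power: |S| = 3.423 VA.
Step 10 — Power factor: PF = P/|S| = 0.9997 (lagging).

(a) P = 3.422 W  (b) Q = 0.08314 VAR  (c) S = 3.423 VA  (d) PF = 0.9997 (lagging)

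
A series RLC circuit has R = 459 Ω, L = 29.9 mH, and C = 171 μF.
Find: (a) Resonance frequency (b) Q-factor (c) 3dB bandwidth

Step 1 — Resonance condition Im(Z)=0 gives ω₀ = 1/√(LC).
Step 2 — ω₀ = 1/√(0.0299·0.000171) = 442.2 rad/s.
Step 3 — f₀ = ω₀/(2π) = 70.39 Hz.
Step 4 — Series Q: Q = ω₀L/R = 442.2·0.0299/459 = 0.02881.
Step 5 — 3dB bandwidth: Δω = ω₀/Q = 1.535e+04 rad/s; BW = Δω/(2π) = 2443 Hz.

(a) f₀ = 70.39 Hz  (b) Q = 0.02881  (c) BW = 2443 Hz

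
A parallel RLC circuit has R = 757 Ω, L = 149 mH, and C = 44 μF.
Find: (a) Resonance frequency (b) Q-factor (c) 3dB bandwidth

Step 1 — Resonance: ω₀ = 1/√(LC) = 1/√(0.149·4.4e-05) = 390.6 rad/s.
Step 2 — f₀ = ω₀/(2π) = 62.16 Hz.
Step 3 — Parallel Q: Q = R/(ω₀L) = 757/(390.6·0.149) = 13.01.
Step 4 — Bandwidth: Δω = ω₀/Q = 30.02 rad/s; BW = Δω/(2π) = 4.778 Hz.

(a) f₀ = 62.16 Hz  (b) Q = 13.01  (c) BW = 4.778 Hz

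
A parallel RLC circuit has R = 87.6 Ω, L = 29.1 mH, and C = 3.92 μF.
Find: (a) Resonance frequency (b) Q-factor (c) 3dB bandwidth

Step 1 — Resonance: ω₀ = 1/√(LC) = 1/√(0.0291·3.92e-06) = 2961 rad/s.
Step 2 — f₀ = ω₀/(2π) = 471.2 Hz.
Step 3 — Parallel Q: Q = R/(ω₀L) = 87.6/(2961·0.0291) = 1.017.
Step 4 — Bandwidth: Δω = ω₀/Q = 2912 rad/s; BW = Δω/(2π) = 463.5 Hz.

(a) f₀ = 471.2 Hz  (b) Q = 1.017  (c) BW = 463.5 Hz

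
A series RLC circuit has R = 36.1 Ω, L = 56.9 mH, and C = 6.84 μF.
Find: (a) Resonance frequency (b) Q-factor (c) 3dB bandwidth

Step 1 — Resonance condition Im(Z)=0 gives ω₀ = 1/√(LC).
Step 2 — ω₀ = 1/√(0.0569·6.84e-06) = 1603 rad/s.
Step 3 — f₀ = ω₀/(2π) = 255.1 Hz.
Step 4 — Series Q: Q = ω₀L/R = 1603·0.0569/36.1 = 2.527.
Step 5 — 3dB bandwidth: Δω = ω₀/Q = 634.4 rad/s; BW = Δω/(2π) = 101 Hz.

(a) f₀ = 255.1 Hz  (b) Q = 2.527  (c) BW = 101 Hz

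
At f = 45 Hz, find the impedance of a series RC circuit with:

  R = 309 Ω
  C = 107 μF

Step 1 — Angular frequency: ω = 2π·f = 2π·45 = 282.7 rad/s.
Step 2 — Component impedances:
  R: Z = R = 309 Ω
  C: Z = 1/(jωC) = -j/(ω·C) = 0 - j33.05 Ω
Step 3 — Series combination: Z_total = R + C = 309 - j33.05 Ω = 310.8∠-6.1° Ω.

Z = 309 - j33.05 Ω = 310.8∠-6.1° Ω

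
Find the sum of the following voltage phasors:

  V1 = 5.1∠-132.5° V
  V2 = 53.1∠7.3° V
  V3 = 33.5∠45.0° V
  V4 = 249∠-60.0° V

Step 1 — Convert each phasor to rectangular form:
  V1 = 5.1·(cos(-132.5°) + j·sin(-132.5°)) = -3.446 - j3.76 V
  V2 = 53.1·(cos(7.3°) + j·sin(7.3°)) = 52.67 + j6.747 V
  V3 = 33.5·(cos(45.0°) + j·sin(45.0°)) = 23.69 + j23.69 V
  V4 = 249·(cos(-60.0°) + j·sin(-60.0°)) = 124.5 - j215.6 V
Step 2 — Sum components: V_total = 197.4 - j189 V.
Step 3 — Convert to polar: |V_total| = 273.3 V, ∠V_total = -43.7°.

V_total = 273.3∠-43.7° V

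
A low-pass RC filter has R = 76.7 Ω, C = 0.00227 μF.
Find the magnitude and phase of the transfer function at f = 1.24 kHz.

Step 1 — Angular frequency: ω = 2π·1240 = 7791 rad/s.
Step 2 — Transfer function: H(jω) = 1/(1 + jωRC).
Step 3 — Denominator: 1 + jωRC = 1 + j·7791·76.7·2.27e-09 = 1 + j0.001357.
Step 4 — H = 1 - j0.001357.
Step 5 — Magnitude: |H| = 1 (-0.0 dB); phase: φ = -0.1°.

|H| = 1 (-0.0 dB), φ = -0.1°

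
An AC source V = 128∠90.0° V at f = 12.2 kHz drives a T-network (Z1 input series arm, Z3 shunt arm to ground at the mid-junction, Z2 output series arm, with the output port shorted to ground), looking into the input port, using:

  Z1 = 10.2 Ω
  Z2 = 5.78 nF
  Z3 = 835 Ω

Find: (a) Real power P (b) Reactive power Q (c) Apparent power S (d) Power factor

Step 1 — Angular frequency: ω = 2π·f = 2π·1.22e+04 = 7.665e+04 rad/s.
Step 2 — Component impedances:
  Z1: Z = R = 10.2 Ω
  Z2: Z = 1/(jωC) = -j/(ω·C) = 0 - j2257 Ω
  Z3: Z = R = 835 Ω
Step 3 — With the output port shorted to ground, the output series arm Z2 runs from the junction to ground; the shunt arm Z3 also runs from the junction to ground. They appear in parallel: Z3 || Z2 = 734.5 - j271.7 Ω.
Step 4 — Series with input arm Z1: Z_in = Z1 + (Z3 || Z2) = 744.7 - j271.7 Ω = 792.7∠-20.0° Ω.
Step 5 — Source phasor: V = 128∠90.0° V = 0 + j128 V.
Step 6 — Current: I = V / Z = -0.05535 + j0.1517 A = 0.1615∠110.0° A.
Step 7 — Complex power: S = V·I* = 19.42 - j7.085 VA.
Step 8 — Real power: P = Re(S) = 19.42 W.
Step 9 — Reactive power: Q = Im(S) = -7.085 VAR.
Step 10 — Apparent power: |S| = 20.67 VA.
Step 11 — Power factor: PF = P/|S| = 0.9394 (leading).

(a) P = 19.42 W  (b) Q = -7.085 VAR  (c) S = 20.67 VA  (d) PF = 0.9394 (leading)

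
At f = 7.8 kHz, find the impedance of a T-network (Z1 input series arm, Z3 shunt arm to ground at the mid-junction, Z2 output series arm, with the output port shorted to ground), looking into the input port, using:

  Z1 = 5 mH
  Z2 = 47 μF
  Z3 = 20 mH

Step 1 — Angular frequency: ω = 2π·f = 2π·7800 = 4.901e+04 rad/s.
Step 2 — Component impedances:
  Z1: Z = jωL = j·4.901e+04·0.005 = 0 + j245 Ω
  Z2: Z = 1/(jωC) = -j/(ω·C) = 0 - j0.4341 Ω
  Z3: Z = jωL = j·4.901e+04·0.02 = 0 + j980.2 Ω
Step 3 — With the output port shorted to ground, the output series arm Z2 runs from the junction to ground; the shunt arm Z3 also runs from the junction to ground. They appear in parallel: Z3 || Z2 = 0 - j0.4343 Ω.
Step 4 — Series with input arm Z1: Z_in = Z1 + (Z3 || Z2) = 0 + j244.6 Ω = 244.6∠90.0° Ω.

Z = 0 + j244.6 Ω = 244.6∠90.0° Ω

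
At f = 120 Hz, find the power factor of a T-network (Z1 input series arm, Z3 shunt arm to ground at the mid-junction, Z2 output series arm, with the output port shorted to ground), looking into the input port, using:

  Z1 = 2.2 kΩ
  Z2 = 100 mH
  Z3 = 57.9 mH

Step 1 — Angular frequency: ω = 2π·f = 2π·120 = 754 rad/s.
Step 2 — Component impedances:
  Z1: Z = R = 2200 Ω
  Z2: Z = jωL = j·754·0.1 = 0 + j75.4 Ω
  Z3: Z = jωL = j·754·0.0579 = 0 + j43.66 Ω
Step 3 — With the output port shorted to ground, the output series arm Z2 runs from the junction to ground; the shunt arm Z3 also runs from the junction to ground. They appear in parallel: Z3 || Z2 = 0 + j27.65 Ω.
Step 4 — Series with input arm Z1: Z_in = Z1 + (Z3 || Z2) = 2200 + j27.65 Ω = 2200∠0.7° Ω.
Step 5 — Power factor: PF = cos(φ) = Re(Z)/|Z| = 2200/2200.2 = 0.9999.
Step 6 — Type: Im(Z) = 27.65 ⇒ lagging (phase φ = 0.7°).

PF = 0.9999 (lagging, φ = 0.7°)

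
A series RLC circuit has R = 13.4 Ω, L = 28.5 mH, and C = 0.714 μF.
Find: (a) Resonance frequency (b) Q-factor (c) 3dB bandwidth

Step 1 — Resonance condition Im(Z)=0 gives ω₀ = 1/√(LC).
Step 2 — ω₀ = 1/√(0.0285·7.14e-07) = 7010 rad/s.
Step 3 — f₀ = ω₀/(2π) = 1116 Hz.
Step 4 — Series Q: Q = ω₀L/R = 7010·0.0285/13.4 = 14.91.
Step 5 — 3dB bandwidth: Δω = ω₀/Q = 470.2 rad/s; BW = Δω/(2π) = 74.83 Hz.

(a) f₀ = 1116 Hz  (b) Q = 14.91  (c) BW = 74.83 Hz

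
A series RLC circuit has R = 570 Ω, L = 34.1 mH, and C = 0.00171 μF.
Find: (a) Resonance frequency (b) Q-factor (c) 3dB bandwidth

Step 1 — Resonance condition Im(Z)=0 gives ω₀ = 1/√(LC).
Step 2 — ω₀ = 1/√(0.0341·1.71e-09) = 1.31e+05 rad/s.
Step 3 — f₀ = ω₀/(2π) = 2.084e+04 Hz.
Step 4 — Series Q: Q = ω₀L/R = 1.31e+05·0.0341/570 = 7.834.
Step 5 — 3dB bandwidth: Δω = ω₀/Q = 1.672e+04 rad/s; BW = Δω/(2π) = 2660 Hz.

(a) f₀ = 2.084e+04 Hz  (b) Q = 7.834  (c) BW = 2660 Hz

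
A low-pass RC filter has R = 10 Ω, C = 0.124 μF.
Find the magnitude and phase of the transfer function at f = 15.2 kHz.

Step 1 — Angular frequency: ω = 2π·1.52e+04 = 9.55e+04 rad/s.
Step 2 — Transfer function: H(jω) = 1/(1 + jωRC).
Step 3 — Denominator: 1 + jωRC = 1 + j·9.55e+04·10·1.24e-07 = 1 + j0.1184.
Step 4 — H = 0.9862 - j0.1168.
Step 5 — Magnitude: |H| = 0.9931 (-0.1 dB); phase: φ = -6.8°.

|H| = 0.9931 (-0.1 dB), φ = -6.8°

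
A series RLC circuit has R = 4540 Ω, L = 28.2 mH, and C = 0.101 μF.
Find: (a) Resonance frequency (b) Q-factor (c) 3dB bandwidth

Step 1 — Resonance: ω₀ = 1/√(LC) = 1/√(0.0282·1.01e-07) = 1.874e+04 rad/s.
Step 2 — f₀ = ω₀/(2π) = 2982 Hz.
Step 3 — Series Q: Q = ω₀L/R = 1.874e+04·0.0282/4540 = 0.1164.
Step 4 — Bandwidth: Δω = ω₀/Q = 1.61e+05 rad/s; BW = Δω/(2π) = 2.562e+04 Hz.

(a) f₀ = 2982 Hz  (b) Q = 0.1164  (c) BW = 2.562e+04 Hz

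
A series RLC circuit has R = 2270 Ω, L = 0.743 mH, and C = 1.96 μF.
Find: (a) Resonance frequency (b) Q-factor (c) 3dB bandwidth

Step 1 — Resonance condition Im(Z)=0 gives ω₀ = 1/√(LC).
Step 2 — ω₀ = 1/√(0.000743·1.96e-06) = 2.62e+04 rad/s.
Step 3 — f₀ = ω₀/(2π) = 4171 Hz.
Step 4 — Series Q: Q = ω₀L/R = 2.62e+04·0.000743/2270 = 0.008577.
Step 5 — 3dB bandwidth: Δω = ω₀/Q = 3.055e+06 rad/s; BW = Δω/(2π) = 4.862e+05 Hz.

(a) f₀ = 4171 Hz  (b) Q = 0.008577  (c) BW = 4.862e+05 Hz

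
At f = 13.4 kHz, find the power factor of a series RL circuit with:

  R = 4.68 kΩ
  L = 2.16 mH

Step 1 — Angular frequency: ω = 2π·f = 2π·1.34e+04 = 8.419e+04 rad/s.
Step 2 — Component impedances:
  R: Z = R = 4680 Ω
  L: Z = jωL = j·8.419e+04·0.00216 = 0 + j181.9 Ω
Step 3 — Series combination: Z_total = R + L = 4680 + j181.9 Ω = 4684∠2.2° Ω.
Step 4 — Power factor: PF = cos(φ) = Re(Z)/|Z| = 4680/4683.53 = 0.9992.
Step 5 — Type: Im(Z) = 181.9 ⇒ lagging (phase φ = 2.2°).

PF = 0.9992 (lagging, φ = 2.2°)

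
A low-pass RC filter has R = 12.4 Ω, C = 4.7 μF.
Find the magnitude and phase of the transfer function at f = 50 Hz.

Step 1 — Angular frequency: ω = 2π·50 = 314.2 rad/s.
Step 2 — Transfer function: H(jω) = 1/(1 + jωRC).
Step 3 — Denominator: 1 + jωRC = 1 + j·314.2·12.4·4.7e-06 = 1 + j0.01831.
Step 4 — H = 0.9997 - j0.0183.
Step 5 — Magnitude: |H| = 0.9998 (-0.0 dB); phase: φ = -1.0°.

|H| = 0.9998 (-0.0 dB), φ = -1.0°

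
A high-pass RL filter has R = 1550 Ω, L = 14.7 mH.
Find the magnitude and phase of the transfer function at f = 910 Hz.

Step 1 — Angular frequency: ω = 2π·910 = 5718 rad/s.
Step 2 — Transfer function: H(jω) = jωL/(R + jωL).
Step 3 — Numerator jωL = j·84.05; denominator R + jωL = 1550 + j84.05.
Step 4 — H = 0.002932 + j0.05407.
Step 5 — Magnitude: |H| = 0.05415 (-25.3 dB); phase: φ = 86.9°.

|H| = 0.05415 (-25.3 dB), φ = 86.9°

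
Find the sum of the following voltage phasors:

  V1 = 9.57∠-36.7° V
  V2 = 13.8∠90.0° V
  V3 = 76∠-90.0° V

Step 1 — Convert each phasor to rectangular form:
  V1 = 9.57·(cos(-36.7°) + j·sin(-36.7°)) = 7.673 - j5.719 V
  V2 = 13.8·(cos(90.0°) + j·sin(90.0°)) = 0 + j13.8 V
  V3 = 76·(cos(-90.0°) + j·sin(-90.0°)) = 0 - j76 V
Step 2 — Sum components: V_total = 7.673 - j67.92 V.
Step 3 — Convert to polar: |V_total| = 68.35 V, ∠V_total = -83.6°.

V_total = 68.35∠-83.6° V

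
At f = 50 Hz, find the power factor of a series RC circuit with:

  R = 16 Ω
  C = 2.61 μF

Step 1 — Angular frequency: ω = 2π·f = 2π·50 = 314.2 rad/s.
Step 2 — Component impedances:
  R: Z = R = 16 Ω
  C: Z = 1/(jωC) = -j/(ω·C) = 0 - j1220 Ω
Step 3 — Series combination: Z_total = R + C = 16 - j1220 Ω = 1220∠-89.2° Ω.
Step 4 — Power factor: PF = cos(φ) = Re(Z)/|Z| = 16/1219.7 = 0.01312.
Step 5 — Type: Im(Z) = -1220 ⇒ leading (phase φ = -89.2°).

PF = 0.01312 (leading, φ = -89.2°)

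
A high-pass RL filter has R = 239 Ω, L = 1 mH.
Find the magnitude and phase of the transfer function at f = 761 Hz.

Step 1 — Angular frequency: ω = 2π·761 = 4782 rad/s.
Step 2 — Transfer function: H(jω) = jωL/(R + jωL).
Step 3 — Numerator jωL = j·4.782; denominator R + jωL = 239 + j4.782.
Step 4 — H = 0.0004001 + j0.02.
Step 5 — Magnitude: |H| = 0.02 (-34.0 dB); phase: φ = 88.9°.

|H| = 0.02 (-34.0 dB), φ = 88.9°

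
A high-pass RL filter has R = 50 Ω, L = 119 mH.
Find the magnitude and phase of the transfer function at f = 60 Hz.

Step 1 — Angular frequency: ω = 2π·60 = 377 rad/s.
Step 2 — Transfer function: H(jω) = jωL/(R + jωL).
Step 3 — Numerator jωL = j·44.86; denominator R + jωL = 50 + j44.86.
Step 4 — H = 0.446 + j0.4971.
Step 5 — Magnitude: |H| = 0.6678 (-3.5 dB); phase: φ = 48.1°.

|H| = 0.6678 (-3.5 dB), φ = 48.1°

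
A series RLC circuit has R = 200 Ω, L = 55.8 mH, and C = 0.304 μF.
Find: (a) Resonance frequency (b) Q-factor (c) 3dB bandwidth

Step 1 — Resonance condition Im(Z)=0 gives ω₀ = 1/√(LC).
Step 2 — ω₀ = 1/√(0.0558·3.04e-07) = 7678 rad/s.
Step 3 — f₀ = ω₀/(2π) = 1222 Hz.
Step 4 — Series Q: Q = ω₀L/R = 7678·0.0558/200 = 2.142.
Step 5 — 3dB bandwidth: Δω = ω₀/Q = 3584 rad/s; BW = Δω/(2π) = 570.4 Hz.

(a) f₀ = 1222 Hz  (b) Q = 2.142  (c) BW = 570.4 Hz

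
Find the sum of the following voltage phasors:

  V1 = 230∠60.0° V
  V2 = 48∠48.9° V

Step 1 — Convert each phasor to rectangular form:
  V1 = 230·(cos(60.0°) + j·sin(60.0°)) = 115 + j199.2 V
  V2 = 48·(cos(48.9°) + j·sin(48.9°)) = 31.55 + j36.17 V
Step 2 — Sum components: V_total = 146.6 + j235.4 V.
Step 3 — Convert to polar: |V_total| = 277.3 V, ∠V_total = 58.1°.

V_total = 277.3∠58.1° V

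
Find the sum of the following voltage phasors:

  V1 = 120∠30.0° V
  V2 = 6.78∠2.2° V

Step 1 — Convert each phasor to rectangular form:
  V1 = 120·(cos(30.0°) + j·sin(30.0°)) = 103.9 + j60 V
  V2 = 6.78·(cos(2.2°) + j·sin(2.2°)) = 6.775 + j0.2603 V
Step 2 — Sum components: V_total = 110.7 + j60.26 V.
Step 3 — Convert to polar: |V_total| = 126 V, ∠V_total = 28.6°.

V_total = 126∠28.6° V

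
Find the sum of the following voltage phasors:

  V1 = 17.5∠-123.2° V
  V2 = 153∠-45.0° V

Step 1 — Convert each phasor to rectangular form:
  V1 = 17.5·(cos(-123.2°) + j·sin(-123.2°)) = -9.582 - j14.64 V
  V2 = 153·(cos(-45.0°) + j·sin(-45.0°)) = 108.2 - j108.2 V
Step 2 — Sum components: V_total = 98.6 - j122.8 V.
Step 3 — Convert to polar: |V_total| = 157.5 V, ∠V_total = -51.2°.

V_total = 157.5∠-51.2° V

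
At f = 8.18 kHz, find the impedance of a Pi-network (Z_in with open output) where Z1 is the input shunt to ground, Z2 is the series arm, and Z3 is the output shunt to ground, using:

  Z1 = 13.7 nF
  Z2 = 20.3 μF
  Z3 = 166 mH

Step 1 — Angular frequency: ω = 2π·f = 2π·8180 = 5.14e+04 rad/s.
Step 2 — Component impedances:
  Z1: Z = 1/(jωC) = -j/(ω·C) = 0 - j1420 Ω
  Z2: Z = 1/(jωC) = -j/(ω·C) = 0 - j0.9585 Ω
  Z3: Z = jωL = j·5.14e+04·0.166 = 0 + j8532 Ω
Step 3 — With open output, the series arm Z2 and the output shunt Z3 appear in series to ground: Z2 + Z3 = 0 + j8531 Ω.
Step 4 — Parallel with input shunt Z1: Z_in = Z1 || (Z2 + Z3) = 0 - j1704 Ω = 1704∠-90.0° Ω.

Z = 0 - j1704 Ω = 1704∠-90.0° Ω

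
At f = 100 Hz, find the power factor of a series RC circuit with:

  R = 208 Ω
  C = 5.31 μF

Step 1 — Angular frequency: ω = 2π·f = 2π·100 = 628.3 rad/s.
Step 2 — Component impedances:
  R: Z = R = 208 Ω
  C: Z = 1/(jωC) = -j/(ω·C) = 0 - j299.7 Ω
Step 3 — Series combination: Z_total = R + C = 208 - j299.7 Ω = 364.8∠-55.2° Ω.
Step 4 — Power factor: PF = cos(φ) = Re(Z)/|Z| = 208/364.83 = 0.5701.
Step 5 — Type: Im(Z) = -299.7 ⇒ leading (phase φ = -55.2°).

PF = 0.5701 (leading, φ = -55.2°)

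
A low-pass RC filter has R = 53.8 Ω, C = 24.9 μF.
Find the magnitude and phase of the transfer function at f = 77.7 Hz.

Step 1 — Angular frequency: ω = 2π·77.7 = 488.2 rad/s.
Step 2 — Transfer function: H(jω) = 1/(1 + jωRC).
Step 3 — Denominator: 1 + jωRC = 1 + j·488.2·53.8·2.49e-05 = 1 + j0.654.
Step 4 — H = 0.7004 - j0.4581.
Step 5 — Magnitude: |H| = 0.8369 (-1.5 dB); phase: φ = -33.2°.

|H| = 0.8369 (-1.5 dB), φ = -33.2°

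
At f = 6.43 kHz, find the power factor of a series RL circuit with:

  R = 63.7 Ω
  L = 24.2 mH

Step 1 — Angular frequency: ω = 2π·f = 2π·6430 = 4.04e+04 rad/s.
Step 2 — Component impedances:
  R: Z = R = 63.7 Ω
  L: Z = jωL = j·4.04e+04·0.0242 = 0 + j977.7 Ω
Step 3 — Series combination: Z_total = R + L = 63.7 + j977.7 Ω = 979.8∠86.3° Ω.
Step 4 — Power factor: PF = cos(φ) = Re(Z)/|Z| = 63.7/979.8 = 0.06501.
Step 5 — Type: Im(Z) = 977.7 ⇒ lagging (phase φ = 86.3°).

PF = 0.06501 (lagging, φ = 86.3°)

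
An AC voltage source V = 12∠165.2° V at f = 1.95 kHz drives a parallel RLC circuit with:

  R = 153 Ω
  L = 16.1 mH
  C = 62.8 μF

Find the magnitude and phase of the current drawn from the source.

Step 1 — Angular frequency: ω = 2π·f = 2π·1950 = 1.225e+04 rad/s.
Step 2 — Component impedances:
  R: Z = R = 153 Ω
  L: Z = jωL = j·1.225e+04·0.0161 = 0 + j197.3 Ω
  C: Z = 1/(jωC) = -j/(ω·C) = 0 - j1.3 Ω
Step 3 — Parallel combination: 1/Z_total = 1/R + 1/L + 1/C; Z_total = 0.01119 - j1.308 Ω = 1.308∠-89.5° Ω.
Step 4 — Source phasor: V = 12∠165.2° V = -11.6 + j3.065 V.
Step 5 — Ohm's law: I = V / Z_total = (-11.6 + j3.065) / (0.01119 - j1.308) = -2.419 - j8.848 A.
Step 6 — Convert to polar: |I| = 9.173 A, ∠I = -105.3°.

I = 9.173∠-105.3° A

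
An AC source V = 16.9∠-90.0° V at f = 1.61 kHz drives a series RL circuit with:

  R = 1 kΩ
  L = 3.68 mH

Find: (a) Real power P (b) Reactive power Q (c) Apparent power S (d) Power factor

Step 1 — Angular frequency: ω = 2π·f = 2π·1610 = 1.012e+04 rad/s.
Step 2 — Component impedances:
  R: Z = R = 1000 Ω
  L: Z = jωL = j·1.012e+04·0.00368 = 0 + j37.23 Ω
Step 3 — Series combination: Z_total = R + L = 1000 + j37.23 Ω = 1001∠2.1° Ω.
Step 4 — Source phasor: V = 16.9∠-90.0° V = 0 - j16.9 V.
Step 5 — Current: I = V / Z = -0.0006283 - j0.01688 A = 0.01689∠-92.1° A.
Step 6 — Complex power: S = V·I* = 0.2852 + j0.01062 VA.
Step 7 — Real power: P = Re(S) = 0.2852 W.
Step 8 — Reactive power: Q = Im(S) = 0.01062 VAR.
Step 9 — Apparent power: |S| = 0.2854 VA.
Step 10 — Power factor: PF = P/|S| = 0.9993 (lagging).

(a) P = 0.2852 W  (b) Q = 0.01062 VAR  (c) S = 0.2854 VA  (d) PF = 0.9993 (lagging)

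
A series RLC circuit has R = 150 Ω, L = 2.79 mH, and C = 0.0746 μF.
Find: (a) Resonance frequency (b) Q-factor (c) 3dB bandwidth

Step 1 — Resonance condition Im(Z)=0 gives ω₀ = 1/√(LC).
Step 2 — ω₀ = 1/√(0.00279·7.46e-08) = 6.932e+04 rad/s.
Step 3 — f₀ = ω₀/(2π) = 1.103e+04 Hz.
Step 4 — Series Q: Q = ω₀L/R = 6.932e+04·0.00279/150 = 1.289.
Step 5 — 3dB bandwidth: Δω = ω₀/Q = 5.376e+04 rad/s; BW = Δω/(2π) = 8557 Hz.

(a) f₀ = 1.103e+04 Hz  (b) Q = 1.289  (c) BW = 8557 Hz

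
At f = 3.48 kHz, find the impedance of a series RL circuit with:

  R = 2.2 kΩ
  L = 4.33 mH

Step 1 — Angular frequency: ω = 2π·f = 2π·3480 = 2.187e+04 rad/s.
Step 2 — Component impedances:
  R: Z = R = 2200 Ω
  L: Z = jωL = j·2.187e+04·0.00433 = 0 + j94.68 Ω
Step 3 — Series combination: Z_total = R + L = 2200 + j94.68 Ω = 2202∠2.5° Ω.

Z = 2200 + j94.68 Ω = 2202∠2.5° Ω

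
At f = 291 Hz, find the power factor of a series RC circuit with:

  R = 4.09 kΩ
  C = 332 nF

Step 1 — Angular frequency: ω = 2π·f = 2π·291 = 1828 rad/s.
Step 2 — Component impedances:
  R: Z = R = 4090 Ω
  C: Z = 1/(jωC) = -j/(ω·C) = 0 - j1647 Ω
Step 3 — Series combination: Z_total = R + C = 4090 - j1647 Ω = 4409∠-21.9° Ω.
Step 4 — Power factor: PF = cos(φ) = Re(Z)/|Z| = 4090/4409 = 0.9276.
Step 5 — Type: Im(Z) = -1647 ⇒ leading (phase φ = -21.9°).

PF = 0.9276 (leading, φ = -21.9°)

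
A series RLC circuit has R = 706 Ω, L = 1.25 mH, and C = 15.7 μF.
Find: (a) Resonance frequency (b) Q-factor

Step 1 — Resonance condition Im(Z)=0 gives ω₀ = 1/√(LC).
Step 2 — ω₀ = 1/√(0.00125·1.57e-05) = 7138 rad/s.
Step 3 — f₀ = ω₀/(2π) = 1136 Hz.
Step 4 — Series Q: Q = ω₀L/R = 7138·0.00125/706 = 0.01264.

(a) f₀ = 1136 Hz  (b) Q = 0.01264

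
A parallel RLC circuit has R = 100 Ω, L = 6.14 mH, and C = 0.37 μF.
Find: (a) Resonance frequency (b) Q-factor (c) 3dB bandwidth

Step 1 — Resonance: ω₀ = 1/√(LC) = 1/√(0.00614·3.7e-07) = 2.098e+04 rad/s.
Step 2 — f₀ = ω₀/(2π) = 3339 Hz.
Step 3 — Parallel Q: Q = R/(ω₀L) = 100/(2.098e+04·0.00614) = 0.7763.
Step 4 — Bandwidth: Δω = ω₀/Q = 2.703e+04 rad/s; BW = Δω/(2π) = 4301 Hz.

(a) f₀ = 3339 Hz  (b) Q = 0.7763  (c) BW = 4301 Hz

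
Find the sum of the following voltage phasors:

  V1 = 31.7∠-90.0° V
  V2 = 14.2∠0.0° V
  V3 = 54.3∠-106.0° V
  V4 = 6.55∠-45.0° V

Step 1 — Convert each phasor to rectangular form:
  V1 = 31.7·(cos(-90.0°) + j·sin(-90.0°)) = 0 - j31.7 V
  V2 = 14.2·(cos(0.0°) + j·sin(0.0°)) = 14.2 V
  V3 = 54.3·(cos(-106.0°) + j·sin(-106.0°)) = -14.97 - j52.2 V
  V4 = 6.55·(cos(-45.0°) + j·sin(-45.0°)) = 4.632 - j4.632 V
Step 2 — Sum components: V_total = 3.864 - j88.53 V.
Step 3 — Convert to polar: |V_total| = 88.61 V, ∠V_total = -87.5°.

V_total = 88.61∠-87.5° V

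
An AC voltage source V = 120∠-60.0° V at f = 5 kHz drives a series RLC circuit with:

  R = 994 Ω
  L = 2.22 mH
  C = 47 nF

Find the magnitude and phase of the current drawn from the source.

Step 1 — Angular frequency: ω = 2π·f = 2π·5000 = 3.142e+04 rad/s.
Step 2 — Component impedances:
  R: Z = R = 994 Ω
  L: Z = jωL = j·3.142e+04·0.00222 = 0 + j69.74 Ω
  C: Z = 1/(jωC) = -j/(ω·C) = 0 - j677.3 Ω
Step 3 — Series combination: Z_total = R + L + C = 994 - j607.5 Ω = 1165∠-31.4° Ω.
Step 4 — Source phasor: V = 120∠-60.0° V = 60 - j103.9 V.
Step 5 — Ohm's law: I = V / Z_total = (60 - j103.9) / (994 - j607.5) = 0.09047 - j0.04926 A.
Step 6 — Convert to polar: |I| = 0.103 A, ∠I = -28.6°.

I = 0.103∠-28.6° A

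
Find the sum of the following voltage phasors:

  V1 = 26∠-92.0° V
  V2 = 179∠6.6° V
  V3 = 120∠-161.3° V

Step 1 — Convert each phasor to rectangular form:
  V1 = 26·(cos(-92.0°) + j·sin(-92.0°)) = -0.9074 - j25.98 V
  V2 = 179·(cos(6.6°) + j·sin(6.6°)) = 177.8 + j20.57 V
  V3 = 120·(cos(-161.3°) + j·sin(-161.3°)) = -113.7 - j38.47 V
Step 2 — Sum components: V_total = 63.24 - j43.88 V.
Step 3 — Convert to polar: |V_total| = 76.98 V, ∠V_total = -34.8°.

V_total = 76.98∠-34.8° V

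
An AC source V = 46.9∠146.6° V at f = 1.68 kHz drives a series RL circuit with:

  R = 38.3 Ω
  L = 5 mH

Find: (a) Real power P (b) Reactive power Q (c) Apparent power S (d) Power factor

Step 1 — Angular frequency: ω = 2π·f = 2π·1680 = 1.056e+04 rad/s.
Step 2 — Component impedances:
  R: Z = R = 38.3 Ω
  L: Z = jωL = j·1.056e+04·0.005 = 0 + j52.78 Ω
Step 3 — Series combination: Z_total = R + L = 38.3 + j52.78 Ω = 65.21∠54.0° Ω.
Step 4 — Source phasor: V = 46.9∠146.6° V = -39.15 + j25.82 V.
Step 5 — Current: I = V / Z = -0.03222 + j0.7185 A = 0.7192∠92.6° A.
Step 6 — Complex power: S = V·I* = 19.81 + j27.3 VA.
Step 7 — Real power: P = Re(S) = 19.81 W.
Step 8 — Reactive power: Q = Im(S) = 27.3 VAR.
Step 9 — Apparent power: |S| = 33.73 VA.
Step 10 — Power factor: PF = P/|S| = 0.5873 (lagging).

(a) P = 19.81 W  (b) Q = 27.3 VAR  (c) S = 33.73 VA  (d) PF = 0.5873 (lagging)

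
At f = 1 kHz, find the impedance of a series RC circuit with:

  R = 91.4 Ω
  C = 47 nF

Step 1 — Angular frequency: ω = 2π·f = 2π·1000 = 6283 rad/s.
Step 2 — Component impedances:
  R: Z = R = 91.4 Ω
  C: Z = 1/(jωC) = -j/(ω·C) = 0 - j3386 Ω
Step 3 — Series combination: Z_total = R + C = 91.4 - j3386 Ω = 3388∠-88.5° Ω.

Z = 91.4 - j3386 Ω = 3388∠-88.5° Ω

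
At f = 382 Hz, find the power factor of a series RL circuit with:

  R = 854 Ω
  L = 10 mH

Step 1 — Angular frequency: ω = 2π·f = 2π·382 = 2400 rad/s.
Step 2 — Component impedances:
  R: Z = R = 854 Ω
  L: Z = jωL = j·2400·0.01 = 0 + j24 Ω
Step 3 — Series combination: Z_total = R + L = 854 + j24 Ω = 854.3∠1.6° Ω.
Step 4 — Power factor: PF = cos(φ) = Re(Z)/|Z| = 854/854.3 = 0.9996.
Step 5 — Type: Im(Z) = 24 ⇒ lagging (phase φ = 1.6°).

PF = 0.9996 (lagging, φ = 1.6°)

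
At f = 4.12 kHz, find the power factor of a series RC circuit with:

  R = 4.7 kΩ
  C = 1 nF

Step 1 — Angular frequency: ω = 2π·f = 2π·4120 = 2.589e+04 rad/s.
Step 2 — Component impedances:
  R: Z = R = 4700 Ω
  C: Z = 1/(jωC) = -j/(ω·C) = 0 - j3.863e+04 Ω
Step 3 — Series combination: Z_total = R + C = 4700 - j3.863e+04 Ω = 3.891e+04∠-83.1° Ω.
Step 4 — Power factor: PF = cos(φ) = Re(Z)/|Z| = 4700/3.891e+04 = 0.1208.
Step 5 — Type: Im(Z) = -3.863e+04 ⇒ leading (phase φ = -83.1°).

PF = 0.1208 (leading, φ = -83.1°)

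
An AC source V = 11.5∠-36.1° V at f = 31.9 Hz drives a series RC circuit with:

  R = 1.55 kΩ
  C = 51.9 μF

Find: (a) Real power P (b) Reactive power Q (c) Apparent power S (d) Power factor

Step 1 — Angular frequency: ω = 2π·f = 2π·31.9 = 200.4 rad/s.
Step 2 — Component impedances:
  R: Z = R = 1550 Ω
  C: Z = 1/(jωC) = -j/(ω·C) = 0 - j96.13 Ω
Step 3 — Series combination: Z_total = R + C = 1550 - j96.13 Ω = 1553∠-3.5° Ω.
Step 4 — Source phasor: V = 11.5∠-36.1° V = 9.292 - j6.776 V.
Step 5 — Current: I = V / Z = 0.006242 - j0.003984 A = 0.007405∠-32.6° A.
Step 6 — Complex power: S = V·I* = 0.085 - j0.005271 VA.
Step 7 — Real power: P = Re(S) = 0.085 W.
Step 8 — Reactive power: Q = Im(S) = -0.005271 VAR.
Step 9 — Apparent power: |S| = 0.08516 VA.
Step 10 — Power factor: PF = P/|S| = 0.9981 (leading).

(a) P = 0.085 W  (b) Q = -0.005271 VAR  (c) S = 0.08516 VA  (d) PF = 0.9981 (leading)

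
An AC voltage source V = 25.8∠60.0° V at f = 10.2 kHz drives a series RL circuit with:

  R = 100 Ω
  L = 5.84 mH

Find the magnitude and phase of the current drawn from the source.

Step 1 — Angular frequency: ω = 2π·f = 2π·1.02e+04 = 6.409e+04 rad/s.
Step 2 — Component impedances:
  R: Z = R = 100 Ω
  L: Z = jωL = j·6.409e+04·0.00584 = 0 + j374.3 Ω
Step 3 — Series combination: Z_total = R + L = 100 + j374.3 Ω = 387.4∠75.0° Ω.
Step 4 — Source phasor: V = 25.8∠60.0° V = 12.9 + j22.34 V.
Step 5 — Ohm's law: I = V / Z_total = (12.9 + j22.34) / (100 + j374.3) = 0.06432 - j0.01728 A.
Step 6 — Convert to polar: |I| = 0.0666 A, ∠I = -15.0°.

I = 0.0666∠-15.0° A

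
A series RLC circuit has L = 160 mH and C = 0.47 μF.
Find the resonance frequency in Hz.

Step 1 — Resonance condition Im(Z)=0 gives ω₀ = 1/√(LC).
Step 2 — ω₀ = 1/√(0.16·4.7e-07) = 3647 rad/s.
Step 3 — f₀ = ω₀/(2π) = 580.4 Hz.

f₀ = 580.4 Hz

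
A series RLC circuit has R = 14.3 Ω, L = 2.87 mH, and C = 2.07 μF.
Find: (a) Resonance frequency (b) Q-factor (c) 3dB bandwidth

Step 1 — Resonance: ω₀ = 1/√(LC) = 1/√(0.00287·2.07e-06) = 1.297e+04 rad/s.
Step 2 — f₀ = ω₀/(2π) = 2065 Hz.
Step 3 — Series Q: Q = ω₀L/R = 1.297e+04·0.00287/14.3 = 2.604.
Step 4 — Bandwidth: Δω = ω₀/Q = 4983 rad/s; BW = Δω/(2π) = 793 Hz.

(a) f₀ = 2065 Hz  (b) Q = 2.604  (c) BW = 793 Hz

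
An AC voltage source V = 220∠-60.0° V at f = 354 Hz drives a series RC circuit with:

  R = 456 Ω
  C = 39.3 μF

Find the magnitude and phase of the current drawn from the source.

Step 1 — Angular frequency: ω = 2π·f = 2π·354 = 2224 rad/s.
Step 2 — Component impedances:
  R: Z = R = 456 Ω
  C: Z = 1/(jωC) = -j/(ω·C) = 0 - j11.44 Ω
Step 3 — Series combination: Z_total = R + C = 456 - j11.44 Ω = 456.1∠-1.4° Ω.
Step 4 — Source phasor: V = 220∠-60.0° V = 110 - j190.5 V.
Step 5 — Ohm's law: I = V / Z_total = (110 - j190.5) / (456 - j11.44) = 0.2516 - j0.4115 A.
Step 6 — Convert to polar: |I| = 0.4823 A, ∠I = -58.6°.

I = 0.4823∠-58.6° A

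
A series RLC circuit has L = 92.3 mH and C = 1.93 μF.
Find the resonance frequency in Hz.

Step 1 — Resonance condition Im(Z)=0 gives ω₀ = 1/√(LC).
Step 2 — ω₀ = 1/√(0.0923·1.93e-06) = 2369 rad/s.
Step 3 — f₀ = ω₀/(2π) = 377.1 Hz.

f₀ = 377.1 Hz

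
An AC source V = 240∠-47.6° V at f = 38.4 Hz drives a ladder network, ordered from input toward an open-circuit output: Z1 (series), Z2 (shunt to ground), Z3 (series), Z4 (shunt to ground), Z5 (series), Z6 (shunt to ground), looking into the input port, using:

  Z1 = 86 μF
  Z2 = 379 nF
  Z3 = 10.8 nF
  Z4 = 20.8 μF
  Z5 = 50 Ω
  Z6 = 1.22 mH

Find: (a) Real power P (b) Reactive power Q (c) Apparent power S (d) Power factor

Step 1 — Angular frequency: ω = 2π·f = 2π·38.4 = 241.3 rad/s.
Step 2 — Component impedances:
  Z1: Z = 1/(jωC) = -j/(ω·C) = 0 - j48.19 Ω
  Z2: Z = 1/(jωC) = -j/(ω·C) = 0 - j1.094e+04 Ω
  Z3: Z = 1/(jωC) = -j/(ω·C) = 0 - j3.838e+05 Ω
  Z4: Z = 1/(jωC) = -j/(ω·C) = 0 - j199.3 Ω
  Z5: Z = R = 50 Ω
  Z6: Z = jωL = j·241.3·0.00122 = 0 + j0.2944 Ω
Step 3 — Ladder network (open output): work backward from the far end, alternating series and parallel combinations. Z_in = 0.03621 - j1.068e+04 Ω = 1.068e+04∠-90.0° Ω.
Step 4 — Source phasor: V = 240∠-47.6° V = 161.8 - j177.2 V.
Step 5 — Current: I = V / Z = 0.01659 + j0.01515 A = 0.02247∠42.4° A.
Step 6 — Complex power: S = V·I* = 1.828e-05 - j5.393 VA.
Step 7 — Real power: P = Re(S) = 1.828e-05 W.
Step 8 — Reactive power: Q = Im(S) = -5.393 VAR.
Step 9 — Apparent power: |S| = 5.393 VA.
Step 10 — Power factor: PF = P/|S| = 3.39e-06 (leading).

(a) P = 1.828e-05 W  (b) Q = -5.393 VAR  (c) S = 5.393 VA  (d) PF = 3.39e-06 (leading)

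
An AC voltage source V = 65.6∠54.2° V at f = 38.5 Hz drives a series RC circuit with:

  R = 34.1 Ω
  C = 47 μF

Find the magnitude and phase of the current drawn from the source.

Step 1 — Angular frequency: ω = 2π·f = 2π·38.5 = 241.9 rad/s.
Step 2 — Component impedances:
  R: Z = R = 34.1 Ω
  C: Z = 1/(jωC) = -j/(ω·C) = 0 - j87.96 Ω
Step 3 — Series combination: Z_total = R + C = 34.1 - j87.96 Ω = 94.33∠-68.8° Ω.
Step 4 — Source phasor: V = 65.6∠54.2° V = 38.37 + j53.21 V.
Step 5 — Ohm's law: I = V / Z_total = (38.37 + j53.21) / (34.1 - j87.96) = -0.3788 + j0.5832 A.
Step 6 — Convert to polar: |I| = 0.6954 A, ∠I = 123.0°.

I = 0.6954∠123.0° A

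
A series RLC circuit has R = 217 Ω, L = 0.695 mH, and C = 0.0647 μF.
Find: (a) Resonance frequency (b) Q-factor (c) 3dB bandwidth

Step 1 — Resonance condition Im(Z)=0 gives ω₀ = 1/√(LC).
Step 2 — ω₀ = 1/√(0.000695·6.47e-08) = 1.491e+05 rad/s.
Step 3 — f₀ = ω₀/(2π) = 2.373e+04 Hz.
Step 4 — Series Q: Q = ω₀L/R = 1.491e+05·0.000695/217 = 0.4776.
Step 5 — 3dB bandwidth: Δω = ω₀/Q = 3.122e+05 rad/s; BW = Δω/(2π) = 4.969e+04 Hz.

(a) f₀ = 2.373e+04 Hz  (b) Q = 0.4776  (c) BW = 4.969e+04 Hz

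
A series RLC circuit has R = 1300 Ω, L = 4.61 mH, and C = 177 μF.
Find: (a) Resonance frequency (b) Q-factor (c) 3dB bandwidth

Step 1 — Resonance condition Im(Z)=0 gives ω₀ = 1/√(LC).
Step 2 — ω₀ = 1/√(0.00461·0.000177) = 1107 rad/s.
Step 3 — f₀ = ω₀/(2π) = 176.2 Hz.
Step 4 — Series Q: Q = ω₀L/R = 1107·0.00461/1300 = 0.003926.
Step 5 — 3dB bandwidth: Δω = ω₀/Q = 2.82e+05 rad/s; BW = Δω/(2π) = 4.488e+04 Hz.

(a) f₀ = 176.2 Hz  (b) Q = 0.003926  (c) BW = 4.488e+04 Hz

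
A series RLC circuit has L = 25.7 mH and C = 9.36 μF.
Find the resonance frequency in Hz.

Step 1 — Resonance condition Im(Z)=0 gives ω₀ = 1/√(LC).
Step 2 — ω₀ = 1/√(0.0257·9.36e-06) = 2039 rad/s.
Step 3 — f₀ = ω₀/(2π) = 324.5 Hz.

f₀ = 324.5 Hz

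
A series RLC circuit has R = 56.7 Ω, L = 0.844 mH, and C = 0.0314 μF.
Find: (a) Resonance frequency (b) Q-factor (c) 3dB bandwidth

Step 1 — Resonance condition Im(Z)=0 gives ω₀ = 1/√(LC).
Step 2 — ω₀ = 1/√(0.000844·3.14e-08) = 1.943e+05 rad/s.
Step 3 — f₀ = ω₀/(2π) = 3.092e+04 Hz.
Step 4 — Series Q: Q = ω₀L/R = 1.943e+05·0.000844/56.7 = 2.892.
Step 5 — 3dB bandwidth: Δω = ω₀/Q = 6.718e+04 rad/s; BW = Δω/(2π) = 1.069e+04 Hz.

(a) f₀ = 3.092e+04 Hz  (b) Q = 2.892  (c) BW = 1.069e+04 Hz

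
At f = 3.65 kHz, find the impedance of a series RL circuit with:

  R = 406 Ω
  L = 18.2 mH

Step 1 — Angular frequency: ω = 2π·f = 2π·3650 = 2.293e+04 rad/s.
Step 2 — Component impedances:
  R: Z = R = 406 Ω
  L: Z = jωL = j·2.293e+04·0.0182 = 0 + j417.4 Ω
Step 3 — Series combination: Z_total = R + L = 406 + j417.4 Ω = 582.3∠45.8° Ω.

Z = 406 + j417.4 Ω = 582.3∠45.8° Ω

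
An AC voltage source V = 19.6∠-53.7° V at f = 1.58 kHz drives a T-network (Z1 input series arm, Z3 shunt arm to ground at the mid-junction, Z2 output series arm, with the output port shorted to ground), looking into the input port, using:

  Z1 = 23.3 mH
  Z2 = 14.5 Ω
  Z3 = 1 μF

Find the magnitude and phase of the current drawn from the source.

Step 1 — Angular frequency: ω = 2π·f = 2π·1580 = 9927 rad/s.
Step 2 — Component impedances:
  Z1: Z = jωL = j·9927·0.0233 = 0 + j231.3 Ω
  Z2: Z = R = 14.5 Ω
  Z3: Z = 1/(jωC) = -j/(ω·C) = 0 - j100.7 Ω
Step 3 — With the output port shorted to ground, the output series arm Z2 runs from the junction to ground; the shunt arm Z3 also runs from the junction to ground. They appear in parallel: Z3 || Z2 = 14.21 - j2.045 Ω.
Step 4 — Series with input arm Z1: Z_in = Z1 + (Z3 || Z2) = 14.21 + j229.3 Ω = 229.7∠86.5° Ω.
Step 5 — Source phasor: V = 19.6∠-53.7° V = 11.6 - j15.8 V.
Step 6 — Ohm's law: I = V / Z_total = (11.6 - j15.8) / (14.21 + j229.3) = -0.06551 - j0.05467 A.
Step 7 — Convert to polar: |I| = 0.08533 A, ∠I = -140.2°.

I = 0.08533∠-140.2° A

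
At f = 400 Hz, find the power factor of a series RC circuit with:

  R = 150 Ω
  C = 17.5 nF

Step 1 — Angular frequency: ω = 2π·f = 2π·400 = 2513 rad/s.
Step 2 — Component impedances:
  R: Z = R = 150 Ω
  C: Z = 1/(jωC) = -j/(ω·C) = 0 - j2.274e+04 Ω
Step 3 — Series combination: Z_total = R + C = 150 - j2.274e+04 Ω = 2.274e+04∠-89.6° Ω.
Step 4 — Power factor: PF = cos(φ) = Re(Z)/|Z| = 150/22737 = 0.006597.
Step 5 — Type: Im(Z) = -2.274e+04 ⇒ leading (phase φ = -89.6°).

PF = 0.006597 (leading, φ = -89.6°)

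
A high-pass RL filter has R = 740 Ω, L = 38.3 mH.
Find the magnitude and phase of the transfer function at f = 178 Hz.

Step 1 — Angular frequency: ω = 2π·178 = 1118 rad/s.
Step 2 — Transfer function: H(jω) = jωL/(R + jωL).
Step 3 — Numerator jωL = j·42.83; denominator R + jωL = 740 + j42.83.
Step 4 — H = 0.003339 + j0.05769.
Step 5 — Magnitude: |H| = 0.05779 (-24.8 dB); phase: φ = 86.7°.

|H| = 0.05779 (-24.8 dB), φ = 86.7°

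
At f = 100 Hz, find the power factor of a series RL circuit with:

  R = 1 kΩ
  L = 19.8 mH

Step 1 — Angular frequency: ω = 2π·f = 2π·100 = 628.3 rad/s.
Step 2 — Component impedances:
  R: Z = R = 1000 Ω
  L: Z = jωL = j·628.3·0.0198 = 0 + j12.44 Ω
Step 3 — Series combination: Z_total = R + L = 1000 + j12.44 Ω = 1000∠0.7° Ω.
Step 4 — Power factor: PF = cos(φ) = Re(Z)/|Z| = 1000/1000.1 = 0.9999.
Step 5 — Type: Im(Z) = 12.44 ⇒ lagging (phase φ = 0.7°).

PF = 0.9999 (lagging, φ = 0.7°)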